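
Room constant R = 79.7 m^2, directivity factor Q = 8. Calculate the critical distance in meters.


Given values:
  R = 79.7 m^2, Q = 8
Formula: d_c = 0.141 * sqrt(Q * R)
Compute Q * R = 8 * 79.7 = 637.6
Compute sqrt(637.6) = 25.2507
d_c = 0.141 * 25.2507 = 3.56

3.56 m


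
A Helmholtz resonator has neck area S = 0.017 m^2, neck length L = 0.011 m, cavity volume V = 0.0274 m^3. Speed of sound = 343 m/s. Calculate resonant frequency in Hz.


Given values:
  S = 0.017 m^2, L = 0.011 m, V = 0.0274 m^3, c = 343 m/s
Formula: f = (c / (2*pi)) * sqrt(S / (V * L))
Compute V * L = 0.0274 * 0.011 = 0.0003014
Compute S / (V * L) = 0.017 / 0.0003014 = 56.4035
Compute sqrt(56.4035) = 7.510226
Compute c / (2*pi) = 343 / 6.283185 = 54.590148
f = 54.590148 * 7.510226 = 409.98

409.98 Hz


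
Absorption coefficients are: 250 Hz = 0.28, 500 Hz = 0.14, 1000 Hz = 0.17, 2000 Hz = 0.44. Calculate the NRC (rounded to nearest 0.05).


Given values:
  a_250 = 0.28, a_500 = 0.14
  a_1000 = 0.17, a_2000 = 0.44
Formula: NRC = (a250 + a500 + a1000 + a2000) / 4
Sum = 0.28 + 0.14 + 0.17 + 0.44 = 1.03
NRC = 1.03 / 4 = 0.2575
Rounded to nearest 0.05: 0.25

0.25


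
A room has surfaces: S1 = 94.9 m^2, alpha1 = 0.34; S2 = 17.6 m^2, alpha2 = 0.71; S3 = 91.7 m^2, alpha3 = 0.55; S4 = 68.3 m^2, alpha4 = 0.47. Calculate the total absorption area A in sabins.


Given surfaces:
  Surface 1: 94.9 * 0.34 = 32.266
  Surface 2: 17.6 * 0.71 = 12.496
  Surface 3: 91.7 * 0.55 = 50.435
  Surface 4: 68.3 * 0.47 = 32.101
Formula: A = sum(Si * alpha_i)
A = 32.266 + 12.496 + 50.435 + 32.101
A = 127.3

127.3 sabins


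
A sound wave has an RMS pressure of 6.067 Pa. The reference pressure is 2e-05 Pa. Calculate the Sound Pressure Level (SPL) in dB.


Given values:
  p = 6.067 Pa
  p_ref = 2e-05 Pa
Formula: SPL = 20 * log10(p / p_ref)
Compute ratio: p / p_ref = 6.067 / 2e-05 = 303350
Compute log10: log10(303350) = 5.481944
Multiply: SPL = 20 * 5.481944 = 109.64

109.64 dB


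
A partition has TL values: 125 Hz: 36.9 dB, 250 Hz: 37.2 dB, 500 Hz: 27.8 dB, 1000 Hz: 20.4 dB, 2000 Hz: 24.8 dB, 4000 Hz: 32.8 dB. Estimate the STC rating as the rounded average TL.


Given TL values at each frequency:
  125 Hz: 36.9 dB
  250 Hz: 37.2 dB
  500 Hz: 27.8 dB
  1000 Hz: 20.4 dB
  2000 Hz: 24.8 dB
  4000 Hz: 32.8 dB
Formula: STC ~ round(average of TL values)
Sum = 36.9 + 37.2 + 27.8 + 20.4 + 24.8 + 32.8 = 179.9
Average = 179.9 / 6 = 29.98
Rounded: 30

30


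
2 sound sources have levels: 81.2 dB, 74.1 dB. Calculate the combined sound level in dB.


Formula: L_total = 10 * log10( sum(10^(Li/10)) )
  Source 1: 10^(81.2/10) = 131825673.8556
  Source 2: 10^(74.1/10) = 25703957.8277
Sum of linear values = 157529631.6833
L_total = 10 * log10(157529631.6833) = 81.97

81.97 dB


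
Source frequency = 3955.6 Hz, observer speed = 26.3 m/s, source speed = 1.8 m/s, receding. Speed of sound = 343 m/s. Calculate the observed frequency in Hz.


Given values:
  f_s = 3955.6 Hz, v_o = 26.3 m/s, v_s = 1.8 m/s
  Direction: receding
Formula: f_o = f_s * (c - v_o) / (c + v_s)
Numerator: c - v_o = 343 - 26.3 = 316.7
Denominator: c + v_s = 343 + 1.8 = 344.8
f_o = 3955.6 * 316.7 / 344.8 = 3633.23

3633.23 Hz


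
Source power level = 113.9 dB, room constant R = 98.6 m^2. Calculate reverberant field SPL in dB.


Given values:
  Lw = 113.9 dB, R = 98.6 m^2
Formula: SPL = Lw + 10 * log10(4 / R)
Compute 4 / R = 4 / 98.6 = 0.040568
Compute 10 * log10(0.040568) = -13.9182
SPL = 113.9 + (-13.9182) = 99.98

99.98 dB


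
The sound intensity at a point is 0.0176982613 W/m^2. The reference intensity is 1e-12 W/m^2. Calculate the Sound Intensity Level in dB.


Given values:
  I = 0.0176982613 W/m^2
  I_ref = 1e-12 W/m^2
Formula: SIL = 10 * log10(I / I_ref)
Compute ratio: I / I_ref = 17698261300
Compute log10: log10(17698261300) = 10.247931
Multiply: SIL = 10 * 10.247931 = 102.48

102.48 dB


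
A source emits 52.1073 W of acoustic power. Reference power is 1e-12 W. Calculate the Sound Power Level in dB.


Given values:
  W = 52.1073 W
  W_ref = 1e-12 W
Formula: SWL = 10 * log10(W / W_ref)
Compute ratio: W / W_ref = 52107300000000
Compute log10: log10(52107300000000) = 13.716899
Multiply: SWL = 10 * 13.716899 = 137.17

137.17 dB


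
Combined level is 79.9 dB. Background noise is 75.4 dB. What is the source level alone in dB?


Given values:
  L_total = 79.9 dB, L_bg = 75.4 dB
Formula: L_source = 10 * log10(10^(L_total/10) - 10^(L_bg/10))
Convert to linear:
  10^(79.9/10) = 97723722.0956
  10^(75.4/10) = 34673685.0453
Difference: 97723722.0956 - 34673685.0453 = 63050037.0503
L_source = 10 * log10(63050037.0503) = 78.0

78.0 dB


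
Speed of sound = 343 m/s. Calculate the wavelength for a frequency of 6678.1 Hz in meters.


Given values:
  c = 343 m/s, f = 6678.1 Hz
Formula: lambda = c / f
lambda = 343 / 6678.1
lambda = 0.0514

0.0514 m


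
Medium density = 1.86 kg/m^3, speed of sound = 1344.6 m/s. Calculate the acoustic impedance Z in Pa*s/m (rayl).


Given values:
  rho = 1.86 kg/m^3
  c = 1344.6 m/s
Formula: Z = rho * c
Z = 1.86 * 1344.6
Z = 2500.96

2500.96 rayl


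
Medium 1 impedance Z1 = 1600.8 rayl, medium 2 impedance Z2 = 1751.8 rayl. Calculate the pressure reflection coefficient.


Given values:
  Z1 = 1600.8 rayl, Z2 = 1751.8 rayl
Formula: R = (Z2 - Z1) / (Z2 + Z1)
Numerator: Z2 - Z1 = 1751.8 - 1600.8 = 151.0
Denominator: Z2 + Z1 = 1751.8 + 1600.8 = 3352.6
R = 151.0 / 3352.6 = 0.045

0.045


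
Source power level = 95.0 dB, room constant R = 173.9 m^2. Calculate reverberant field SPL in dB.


Given values:
  Lw = 95.0 dB, R = 173.9 m^2
Formula: SPL = Lw + 10 * log10(4 / R)
Compute 4 / R = 4 / 173.9 = 0.023002
Compute 10 * log10(0.023002) = -16.3823
SPL = 95.0 + (-16.3823) = 78.62

78.62 dB


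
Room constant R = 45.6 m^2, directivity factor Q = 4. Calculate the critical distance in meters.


Given values:
  R = 45.6 m^2, Q = 4
Formula: d_c = 0.141 * sqrt(Q * R)
Compute Q * R = 4 * 45.6 = 182.4
Compute sqrt(182.4) = 13.5056
d_c = 0.141 * 13.5056 = 1.904

1.904 m


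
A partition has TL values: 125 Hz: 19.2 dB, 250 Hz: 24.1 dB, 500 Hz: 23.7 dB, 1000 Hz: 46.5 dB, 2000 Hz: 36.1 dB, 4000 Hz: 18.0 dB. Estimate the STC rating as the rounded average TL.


Given TL values at each frequency:
  125 Hz: 19.2 dB
  250 Hz: 24.1 dB
  500 Hz: 23.7 dB
  1000 Hz: 46.5 dB
  2000 Hz: 36.1 dB
  4000 Hz: 18.0 dB
Formula: STC ~ round(average of TL values)
Sum = 19.2 + 24.1 + 23.7 + 46.5 + 36.1 + 18.0 = 167.6
Average = 167.6 / 6 = 27.93
Rounded: 28

28


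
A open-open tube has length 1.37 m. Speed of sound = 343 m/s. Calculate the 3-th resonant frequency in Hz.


Given values:
  Tube type: open-open, L = 1.37 m, c = 343 m/s, n = 3
Formula: f_n = n * c / (2 * L)
Compute 2 * L = 2 * 1.37 = 2.74
f = 3 * 343 / 2.74
f = 375.55

375.55 Hz


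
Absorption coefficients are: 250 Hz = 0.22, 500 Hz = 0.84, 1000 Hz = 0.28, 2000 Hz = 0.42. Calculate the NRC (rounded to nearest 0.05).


Given values:
  a_250 = 0.22, a_500 = 0.84
  a_1000 = 0.28, a_2000 = 0.42
Formula: NRC = (a250 + a500 + a1000 + a2000) / 4
Sum = 0.22 + 0.84 + 0.28 + 0.42 = 1.76
NRC = 1.76 / 4 = 0.44
Rounded to nearest 0.05: 0.45

0.45


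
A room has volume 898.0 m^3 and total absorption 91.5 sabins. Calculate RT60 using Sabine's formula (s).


Given values:
  V = 898.0 m^3
  A = 91.5 sabins
Formula: RT60 = 0.161 * V / A
Numerator: 0.161 * 898.0 = 144.578
RT60 = 144.578 / 91.5 = 1.58

1.58 s


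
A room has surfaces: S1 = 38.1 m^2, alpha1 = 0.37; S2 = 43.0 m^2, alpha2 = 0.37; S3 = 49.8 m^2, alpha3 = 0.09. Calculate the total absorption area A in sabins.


Given surfaces:
  Surface 1: 38.1 * 0.37 = 14.097
  Surface 2: 43.0 * 0.37 = 15.91
  Surface 3: 49.8 * 0.09 = 4.482
Formula: A = sum(Si * alpha_i)
A = 14.097 + 15.91 + 4.482
A = 34.49

34.49 sabins


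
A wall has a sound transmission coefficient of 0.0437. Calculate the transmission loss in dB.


Given values:
  tau = 0.0437
Formula: TL = 10 * log10(1 / tau)
Compute 1 / tau = 1 / 0.0437 = 22.8833
Compute log10(22.8833) = 1.359519
TL = 10 * 1.359519 = 13.6

13.6 dB


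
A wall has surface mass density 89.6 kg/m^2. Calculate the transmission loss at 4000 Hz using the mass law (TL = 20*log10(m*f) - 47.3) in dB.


Given values:
  m = 89.6 kg/m^2, f = 4000 Hz
Formula: TL = 20 * log10(m * f) - 47.3
Compute m * f = 89.6 * 4000 = 358400.0
Compute log10(358400.0) = 5.554368
Compute 20 * 5.554368 = 111.0874
TL = 111.0874 - 47.3 = 63.79

63.79 dB


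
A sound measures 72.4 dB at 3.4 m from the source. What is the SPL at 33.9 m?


Given values:
  SPL1 = 72.4 dB, r1 = 3.4 m, r2 = 33.9 m
Formula: SPL2 = SPL1 - 20 * log10(r2 / r1)
Compute ratio: r2 / r1 = 33.9 / 3.4 = 9.9706
Compute log10: log10(9.9706) = 0.998721
Compute drop: 20 * 0.998721 = 19.9744
SPL2 = 72.4 - 19.9744 = 52.43

52.43 dB


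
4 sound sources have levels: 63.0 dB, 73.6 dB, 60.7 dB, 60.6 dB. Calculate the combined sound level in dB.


Formula: L_total = 10 * log10( sum(10^(Li/10)) )
  Source 1: 10^(63.0/10) = 1995262.315
  Source 2: 10^(73.6/10) = 22908676.5277
  Source 3: 10^(60.7/10) = 1174897.5549
  Source 4: 10^(60.6/10) = 1148153.6215
Sum of linear values = 27226990.0191
L_total = 10 * log10(27226990.0191) = 74.35

74.35 dB


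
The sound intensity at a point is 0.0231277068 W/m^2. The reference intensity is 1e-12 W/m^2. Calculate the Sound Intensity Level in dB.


Given values:
  I = 0.0231277068 W/m^2
  I_ref = 1e-12 W/m^2
Formula: SIL = 10 * log10(I / I_ref)
Compute ratio: I / I_ref = 23127706800
Compute log10: log10(23127706800) = 10.364133
Multiply: SIL = 10 * 10.364133 = 103.64

103.64 dB


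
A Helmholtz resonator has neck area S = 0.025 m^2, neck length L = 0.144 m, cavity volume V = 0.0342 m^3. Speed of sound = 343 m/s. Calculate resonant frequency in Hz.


Given values:
  S = 0.025 m^2, L = 0.144 m, V = 0.0342 m^3, c = 343 m/s
Formula: f = (c / (2*pi)) * sqrt(S / (V * L))
Compute V * L = 0.0342 * 0.144 = 0.0049248
Compute S / (V * L) = 0.025 / 0.0049248 = 5.0763
Compute sqrt(5.0763) = 2.253065
Compute c / (2*pi) = 343 / 6.283185 = 54.590148
f = 54.590148 * 2.253065 = 123.0

123.0 Hz


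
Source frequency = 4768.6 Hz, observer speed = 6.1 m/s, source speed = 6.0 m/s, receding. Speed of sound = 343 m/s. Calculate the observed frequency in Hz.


Given values:
  f_s = 4768.6 Hz, v_o = 6.1 m/s, v_s = 6.0 m/s
  Direction: receding
Formula: f_o = f_s * (c - v_o) / (c + v_s)
Numerator: c - v_o = 343 - 6.1 = 336.9
Denominator: c + v_s = 343 + 6.0 = 349.0
f_o = 4768.6 * 336.9 / 349.0 = 4603.27

4603.27 Hz


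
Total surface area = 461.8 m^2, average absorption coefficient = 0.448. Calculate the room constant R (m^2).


Given values:
  S = 461.8 m^2, alpha = 0.448
Formula: R = S * alpha / (1 - alpha)
Numerator: 461.8 * 0.448 = 206.8864
Denominator: 1 - 0.448 = 0.552
R = 206.8864 / 0.552 = 374.79

374.79 m^2


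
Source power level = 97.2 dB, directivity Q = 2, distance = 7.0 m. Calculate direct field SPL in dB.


Given values:
  Lw = 97.2 dB, Q = 2, r = 7.0 m
Formula: SPL = Lw + 10 * log10(Q / (4 * pi * r^2))
Compute 4 * pi * r^2 = 4 * pi * 7.0^2 = 615.7522
Compute Q / denom = 2 / 615.7522 = 0.00324806
Compute 10 * log10(0.00324806) = -24.8838
SPL = 97.2 + (-24.8838) = 72.32

72.32 dB


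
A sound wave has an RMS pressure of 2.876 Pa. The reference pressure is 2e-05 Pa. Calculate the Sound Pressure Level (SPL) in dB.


Given values:
  p = 2.876 Pa
  p_ref = 2e-05 Pa
Formula: SPL = 20 * log10(p / p_ref)
Compute ratio: p / p_ref = 2.876 / 2e-05 = 143800
Compute log10: log10(143800) = 5.157759
Multiply: SPL = 20 * 5.157759 = 103.16

103.16 dB


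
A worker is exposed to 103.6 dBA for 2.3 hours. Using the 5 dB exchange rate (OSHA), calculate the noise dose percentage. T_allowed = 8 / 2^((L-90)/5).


Given values:
  L = 103.6 dBA, T = 2.3 hours
Formula: T_allowed = 8 / 2^((L - 90) / 5)
Compute exponent: (103.6 - 90) / 5 = 2.72
Compute 2^(2.72) = 6.588728
T_allowed = 8 / 6.588728 = 1.214195 hours
Dose = (T / T_allowed) * 100
Dose = (2.3 / 1.214195) * 100 = 189.43

189.43 %


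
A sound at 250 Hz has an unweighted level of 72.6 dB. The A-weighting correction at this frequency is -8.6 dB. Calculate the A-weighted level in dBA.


Given values:
  SPL = 72.6 dB
  A-weighting at 250 Hz = -8.6 dB
Formula: L_A = SPL + A_weight
L_A = 72.6 + (-8.6)
L_A = 64.0

64.0 dBA


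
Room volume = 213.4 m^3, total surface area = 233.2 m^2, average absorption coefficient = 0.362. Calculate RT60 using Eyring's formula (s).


Given values:
  V = 213.4 m^3, S = 233.2 m^2, alpha = 0.362
Formula: RT60 = 0.161 * V / (-S * ln(1 - alpha))
Compute ln(1 - 0.362) = ln(0.638) = -0.449417
Denominator: -233.2 * -0.449417 = 104.804
Numerator: 0.161 * 213.4 = 34.3574
RT60 = 34.3574 / 104.804 = 0.328

0.328 s


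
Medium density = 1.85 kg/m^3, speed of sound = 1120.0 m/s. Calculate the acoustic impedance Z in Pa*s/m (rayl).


Given values:
  rho = 1.85 kg/m^3
  c = 1120.0 m/s
Formula: Z = rho * c
Z = 1.85 * 1120.0
Z = 2072.0

2072.0 rayl


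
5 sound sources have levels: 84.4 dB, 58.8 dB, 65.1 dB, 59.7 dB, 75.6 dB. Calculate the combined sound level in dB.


Formula: L_total = 10 * log10( sum(10^(Li/10)) )
  Source 1: 10^(84.4/10) = 275422870.3338
  Source 2: 10^(58.8/10) = 758577.575
  Source 3: 10^(65.1/10) = 3235936.5693
  Source 4: 10^(59.7/10) = 933254.3008
  Source 5: 10^(75.6/10) = 36307805.477
Sum of linear values = 316658444.2559
L_total = 10 * log10(316658444.2559) = 85.01

85.01 dB


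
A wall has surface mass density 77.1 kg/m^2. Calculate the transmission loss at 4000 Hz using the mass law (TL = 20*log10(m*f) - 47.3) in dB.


Given values:
  m = 77.1 kg/m^2, f = 4000 Hz
Formula: TL = 20 * log10(m * f) - 47.3
Compute m * f = 77.1 * 4000 = 308400.0
Compute log10(308400.0) = 5.489114
Compute 20 * 5.489114 = 109.7823
TL = 109.7823 - 47.3 = 62.48

62.48 dB


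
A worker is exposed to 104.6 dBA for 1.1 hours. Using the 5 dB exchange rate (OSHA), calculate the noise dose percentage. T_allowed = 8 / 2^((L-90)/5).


Given values:
  L = 104.6 dBA, T = 1.1 hours
Formula: T_allowed = 8 / 2^((L - 90) / 5)
Compute exponent: (104.6 - 90) / 5 = 2.92
Compute 2^(2.92) = 7.568461
T_allowed = 8 / 7.568461 = 1.057018 hours
Dose = (T / T_allowed) * 100
Dose = (1.1 / 1.057018) * 100 = 104.07

104.07 %


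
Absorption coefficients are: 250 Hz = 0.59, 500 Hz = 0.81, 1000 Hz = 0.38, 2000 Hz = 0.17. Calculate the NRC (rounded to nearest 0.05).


Given values:
  a_250 = 0.59, a_500 = 0.81
  a_1000 = 0.38, a_2000 = 0.17
Formula: NRC = (a250 + a500 + a1000 + a2000) / 4
Sum = 0.59 + 0.81 + 0.38 + 0.17 = 1.95
NRC = 1.95 / 4 = 0.4875
Rounded to nearest 0.05: 0.5

0.5


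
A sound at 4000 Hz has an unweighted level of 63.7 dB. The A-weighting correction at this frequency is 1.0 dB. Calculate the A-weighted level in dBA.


Given values:
  SPL = 63.7 dB
  A-weighting at 4000 Hz = 1.0 dB
Formula: L_A = SPL + A_weight
L_A = 63.7 + (1.0)
L_A = 64.7

64.7 dBA


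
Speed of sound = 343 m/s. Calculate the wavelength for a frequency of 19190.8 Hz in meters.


Given values:
  c = 343 m/s, f = 19190.8 Hz
Formula: lambda = c / f
lambda = 343 / 19190.8
lambda = 0.0179

0.0179 m


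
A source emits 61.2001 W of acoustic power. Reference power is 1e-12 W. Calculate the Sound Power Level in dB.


Given values:
  W = 61.2001 W
  W_ref = 1e-12 W
Formula: SWL = 10 * log10(W / W_ref)
Compute ratio: W / W_ref = 61200100000000
Compute log10: log10(61200100000000) = 13.786752
Multiply: SWL = 10 * 13.786752 = 137.87

137.87 dB


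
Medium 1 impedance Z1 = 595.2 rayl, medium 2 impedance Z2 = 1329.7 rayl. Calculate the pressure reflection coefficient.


Given values:
  Z1 = 595.2 rayl, Z2 = 1329.7 rayl
Formula: R = (Z2 - Z1) / (Z2 + Z1)
Numerator: Z2 - Z1 = 1329.7 - 595.2 = 734.5
Denominator: Z2 + Z1 = 1329.7 + 595.2 = 1924.9
R = 734.5 / 1924.9 = 0.3816

0.3816


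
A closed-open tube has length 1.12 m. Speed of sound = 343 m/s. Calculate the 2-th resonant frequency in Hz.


Given values:
  Tube type: closed-open, L = 1.12 m, c = 343 m/s, n = 2
Formula: f_n = (2n - 1) * c / (4 * L)
Compute 2n - 1 = 2*2 - 1 = 3
Compute 4 * L = 4 * 1.12 = 4.48
f = 3 * 343 / 4.48
f = 229.69

229.69 Hz


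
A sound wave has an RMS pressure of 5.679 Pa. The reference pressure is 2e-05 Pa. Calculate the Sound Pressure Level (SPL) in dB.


Given values:
  p = 5.679 Pa
  p_ref = 2e-05 Pa
Formula: SPL = 20 * log10(p / p_ref)
Compute ratio: p / p_ref = 5.679 / 2e-05 = 283950
Compute log10: log10(283950) = 5.453242
Multiply: SPL = 20 * 5.453242 = 109.06

109.06 dB


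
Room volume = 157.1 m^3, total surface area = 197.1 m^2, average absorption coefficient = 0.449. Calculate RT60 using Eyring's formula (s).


Given values:
  V = 157.1 m^3, S = 197.1 m^2, alpha = 0.449
Formula: RT60 = 0.161 * V / (-S * ln(1 - alpha))
Compute ln(1 - 0.449) = ln(0.551) = -0.59602
Denominator: -197.1 * -0.59602 = 117.4755
Numerator: 0.161 * 157.1 = 25.2931
RT60 = 25.2931 / 117.4755 = 0.215

0.215 s


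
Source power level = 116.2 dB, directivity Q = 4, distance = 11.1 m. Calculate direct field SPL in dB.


Given values:
  Lw = 116.2 dB, Q = 4, r = 11.1 m
Formula: SPL = Lw + 10 * log10(Q / (4 * pi * r^2))
Compute 4 * pi * r^2 = 4 * pi * 11.1^2 = 1548.3025
Compute Q / denom = 4 / 1548.3025 = 0.00258347
Compute 10 * log10(0.00258347) = -25.878
SPL = 116.2 + (-25.878) = 90.32

90.32 dB


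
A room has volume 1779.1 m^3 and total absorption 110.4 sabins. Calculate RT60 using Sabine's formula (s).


Given values:
  V = 1779.1 m^3
  A = 110.4 sabins
Formula: RT60 = 0.161 * V / A
Numerator: 0.161 * 1779.1 = 286.4351
RT60 = 286.4351 / 110.4 = 2.595

2.595 s


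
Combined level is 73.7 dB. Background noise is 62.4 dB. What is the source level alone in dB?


Given values:
  L_total = 73.7 dB, L_bg = 62.4 dB
Formula: L_source = 10 * log10(10^(L_total/10) - 10^(L_bg/10))
Convert to linear:
  10^(73.7/10) = 23442288.1532
  10^(62.4/10) = 1737800.8287
Difference: 23442288.1532 - 1737800.8287 = 21704487.3245
L_source = 10 * log10(21704487.3245) = 73.37

73.37 dB


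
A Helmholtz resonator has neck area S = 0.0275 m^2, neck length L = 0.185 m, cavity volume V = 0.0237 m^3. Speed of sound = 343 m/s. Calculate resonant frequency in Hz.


Given values:
  S = 0.0275 m^2, L = 0.185 m, V = 0.0237 m^3, c = 343 m/s
Formula: f = (c / (2*pi)) * sqrt(S / (V * L))
Compute V * L = 0.0237 * 0.185 = 0.0043845
Compute S / (V * L) = 0.0275 / 0.0043845 = 6.2721
Compute sqrt(6.2721) = 2.504416
Compute c / (2*pi) = 343 / 6.283185 = 54.590148
f = 54.590148 * 2.504416 = 136.72

136.72 Hz


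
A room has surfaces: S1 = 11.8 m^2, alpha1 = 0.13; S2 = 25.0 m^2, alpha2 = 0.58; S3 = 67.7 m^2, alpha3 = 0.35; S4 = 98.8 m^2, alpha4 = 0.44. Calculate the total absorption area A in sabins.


Given surfaces:
  Surface 1: 11.8 * 0.13 = 1.534
  Surface 2: 25.0 * 0.58 = 14.5
  Surface 3: 67.7 * 0.35 = 23.695
  Surface 4: 98.8 * 0.44 = 43.472
Formula: A = sum(Si * alpha_i)
A = 1.534 + 14.5 + 23.695 + 43.472
A = 83.2

83.2 sabins


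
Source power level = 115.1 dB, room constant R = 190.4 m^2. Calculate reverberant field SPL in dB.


Given values:
  Lw = 115.1 dB, R = 190.4 m^2
Formula: SPL = Lw + 10 * log10(4 / R)
Compute 4 / R = 4 / 190.4 = 0.021008
Compute 10 * log10(0.021008) = -16.7762
SPL = 115.1 + (-16.7762) = 98.32

98.32 dB


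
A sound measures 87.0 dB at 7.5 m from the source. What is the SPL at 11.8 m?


Given values:
  SPL1 = 87.0 dB, r1 = 7.5 m, r2 = 11.8 m
Formula: SPL2 = SPL1 - 20 * log10(r2 / r1)
Compute ratio: r2 / r1 = 11.8 / 7.5 = 1.5733
Compute log10: log10(1.5733) = 0.196812
Compute drop: 20 * 0.196812 = 3.9362
SPL2 = 87.0 - 3.9362 = 83.06

83.06 dB


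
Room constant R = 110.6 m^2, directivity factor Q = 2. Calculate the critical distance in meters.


Given values:
  R = 110.6 m^2, Q = 2
Formula: d_c = 0.141 * sqrt(Q * R)
Compute Q * R = 2 * 110.6 = 221.2
Compute sqrt(221.2) = 14.8728
d_c = 0.141 * 14.8728 = 2.097

2.097 m


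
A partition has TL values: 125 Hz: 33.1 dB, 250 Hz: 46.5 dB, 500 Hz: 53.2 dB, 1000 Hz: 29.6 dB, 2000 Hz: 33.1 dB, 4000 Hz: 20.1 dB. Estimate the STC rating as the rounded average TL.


Given TL values at each frequency:
  125 Hz: 33.1 dB
  250 Hz: 46.5 dB
  500 Hz: 53.2 dB
  1000 Hz: 29.6 dB
  2000 Hz: 33.1 dB
  4000 Hz: 20.1 dB
Formula: STC ~ round(average of TL values)
Sum = 33.1 + 46.5 + 53.2 + 29.6 + 33.1 + 20.1 = 215.6
Average = 215.6 / 6 = 35.93
Rounded: 36

36


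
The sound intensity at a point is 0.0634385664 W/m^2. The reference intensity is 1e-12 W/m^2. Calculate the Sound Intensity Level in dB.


Given values:
  I = 0.0634385664 W/m^2
  I_ref = 1e-12 W/m^2
Formula: SIL = 10 * log10(I / I_ref)
Compute ratio: I / I_ref = 63438566400
Compute log10: log10(63438566400) = 10.802353
Multiply: SIL = 10 * 10.802353 = 108.02

108.02 dB


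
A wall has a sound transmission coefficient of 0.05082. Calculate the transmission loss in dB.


Given values:
  tau = 0.05082
Formula: TL = 10 * log10(1 / tau)
Compute 1 / tau = 1 / 0.05082 = 19.6773
Compute log10(19.6773) = 1.293966
TL = 10 * 1.293966 = 12.94

12.94 dB


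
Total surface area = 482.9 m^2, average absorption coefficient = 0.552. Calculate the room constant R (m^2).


Given values:
  S = 482.9 m^2, alpha = 0.552
Formula: R = S * alpha / (1 - alpha)
Numerator: 482.9 * 0.552 = 266.5608
Denominator: 1 - 0.552 = 0.448
R = 266.5608 / 0.448 = 595.0

595.0 m^2


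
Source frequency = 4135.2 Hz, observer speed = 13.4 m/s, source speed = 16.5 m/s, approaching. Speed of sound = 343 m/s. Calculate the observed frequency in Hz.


Given values:
  f_s = 4135.2 Hz, v_o = 13.4 m/s, v_s = 16.5 m/s
  Direction: approaching
Formula: f_o = f_s * (c + v_o) / (c - v_s)
Numerator: c + v_o = 343 + 13.4 = 356.4
Denominator: c - v_s = 343 - 16.5 = 326.5
f_o = 4135.2 * 356.4 / 326.5 = 4513.89

4513.89 Hz


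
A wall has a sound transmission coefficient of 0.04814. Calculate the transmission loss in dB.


Given values:
  tau = 0.04814
Formula: TL = 10 * log10(1 / tau)
Compute 1 / tau = 1 / 0.04814 = 20.7727
Compute log10(20.7727) = 1.317493
TL = 10 * 1.317493 = 13.17

13.17 dB


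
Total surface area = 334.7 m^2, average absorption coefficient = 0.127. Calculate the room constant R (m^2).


Given values:
  S = 334.7 m^2, alpha = 0.127
Formula: R = S * alpha / (1 - alpha)
Numerator: 334.7 * 0.127 = 42.5069
Denominator: 1 - 0.127 = 0.873
R = 42.5069 / 0.873 = 48.69

48.69 m^2


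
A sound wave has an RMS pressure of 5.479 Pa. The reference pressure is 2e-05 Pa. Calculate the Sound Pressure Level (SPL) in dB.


Given values:
  p = 5.479 Pa
  p_ref = 2e-05 Pa
Formula: SPL = 20 * log10(p / p_ref)
Compute ratio: p / p_ref = 5.479 / 2e-05 = 273950
Compute log10: log10(273950) = 5.437671
Multiply: SPL = 20 * 5.437671 = 108.75

108.75 dB


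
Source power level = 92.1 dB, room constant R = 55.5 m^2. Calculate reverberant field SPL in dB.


Given values:
  Lw = 92.1 dB, R = 55.5 m^2
Formula: SPL = Lw + 10 * log10(4 / R)
Compute 4 / R = 4 / 55.5 = 0.072072
Compute 10 * log10(0.072072) = -11.4223
SPL = 92.1 + (-11.4223) = 80.68

80.68 dB


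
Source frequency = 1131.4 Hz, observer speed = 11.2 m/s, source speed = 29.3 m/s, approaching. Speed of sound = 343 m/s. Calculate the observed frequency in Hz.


Given values:
  f_s = 1131.4 Hz, v_o = 11.2 m/s, v_s = 29.3 m/s
  Direction: approaching
Formula: f_o = f_s * (c + v_o) / (c - v_s)
Numerator: c + v_o = 343 + 11.2 = 354.2
Denominator: c - v_s = 343 - 29.3 = 313.7
f_o = 1131.4 * 354.2 / 313.7 = 1277.47

1277.47 Hz


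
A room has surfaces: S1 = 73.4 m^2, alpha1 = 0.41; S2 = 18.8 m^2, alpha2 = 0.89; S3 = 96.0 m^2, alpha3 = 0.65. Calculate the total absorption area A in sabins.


Given surfaces:
  Surface 1: 73.4 * 0.41 = 30.094
  Surface 2: 18.8 * 0.89 = 16.732
  Surface 3: 96.0 * 0.65 = 62.4
Formula: A = sum(Si * alpha_i)
A = 30.094 + 16.732 + 62.4
A = 109.23

109.23 sabins


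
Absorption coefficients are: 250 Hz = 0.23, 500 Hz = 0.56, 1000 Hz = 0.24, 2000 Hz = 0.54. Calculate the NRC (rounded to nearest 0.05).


Given values:
  a_250 = 0.23, a_500 = 0.56
  a_1000 = 0.24, a_2000 = 0.54
Formula: NRC = (a250 + a500 + a1000 + a2000) / 4
Sum = 0.23 + 0.56 + 0.24 + 0.54 = 1.57
NRC = 1.57 / 4 = 0.3925
Rounded to nearest 0.05: 0.4

0.4


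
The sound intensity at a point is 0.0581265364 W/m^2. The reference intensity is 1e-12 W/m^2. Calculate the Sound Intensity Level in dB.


Given values:
  I = 0.0581265364 W/m^2
  I_ref = 1e-12 W/m^2
Formula: SIL = 10 * log10(I / I_ref)
Compute ratio: I / I_ref = 58126536400
Compute log10: log10(58126536400) = 10.764374
Multiply: SIL = 10 * 10.764374 = 107.64

107.64 dB


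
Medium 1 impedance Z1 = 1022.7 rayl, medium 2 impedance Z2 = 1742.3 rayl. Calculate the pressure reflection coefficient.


Given values:
  Z1 = 1022.7 rayl, Z2 = 1742.3 rayl
Formula: R = (Z2 - Z1) / (Z2 + Z1)
Numerator: Z2 - Z1 = 1742.3 - 1022.7 = 719.6
Denominator: Z2 + Z1 = 1742.3 + 1022.7 = 2765.0
R = 719.6 / 2765.0 = 0.2603

0.2603


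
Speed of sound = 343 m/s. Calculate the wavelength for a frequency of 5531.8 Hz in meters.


Given values:
  c = 343 m/s, f = 5531.8 Hz
Formula: lambda = c / f
lambda = 343 / 5531.8
lambda = 0.062

0.062 m


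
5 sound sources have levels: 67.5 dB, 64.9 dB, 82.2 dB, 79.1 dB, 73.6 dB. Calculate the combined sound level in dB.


Formula: L_total = 10 * log10( sum(10^(Li/10)) )
  Source 1: 10^(67.5/10) = 5623413.2519
  Source 2: 10^(64.9/10) = 3090295.4325
  Source 3: 10^(82.2/10) = 165958690.7438
  Source 4: 10^(79.1/10) = 81283051.6164
  Source 5: 10^(73.6/10) = 22908676.5277
Sum of linear values = 278864127.5723
L_total = 10 * log10(278864127.5723) = 84.45

84.45 dB


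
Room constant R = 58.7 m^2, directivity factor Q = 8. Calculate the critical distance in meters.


Given values:
  R = 58.7 m^2, Q = 8
Formula: d_c = 0.141 * sqrt(Q * R)
Compute Q * R = 8 * 58.7 = 469.6
Compute sqrt(469.6) = 21.6703
d_c = 0.141 * 21.6703 = 3.056

3.056 m


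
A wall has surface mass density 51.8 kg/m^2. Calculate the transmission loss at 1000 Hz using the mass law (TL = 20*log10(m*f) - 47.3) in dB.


Given values:
  m = 51.8 kg/m^2, f = 1000 Hz
Formula: TL = 20 * log10(m * f) - 47.3
Compute m * f = 51.8 * 1000 = 51800.0
Compute log10(51800.0) = 4.71433
Compute 20 * 4.71433 = 94.2866
TL = 94.2866 - 47.3 = 46.99

46.99 dB


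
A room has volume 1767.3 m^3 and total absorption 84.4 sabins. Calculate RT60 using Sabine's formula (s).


Given values:
  V = 1767.3 m^3
  A = 84.4 sabins
Formula: RT60 = 0.161 * V / A
Numerator: 0.161 * 1767.3 = 284.5353
RT60 = 284.5353 / 84.4 = 3.371

3.371 s


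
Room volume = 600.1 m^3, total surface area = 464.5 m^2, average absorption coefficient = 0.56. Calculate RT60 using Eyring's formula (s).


Given values:
  V = 600.1 m^3, S = 464.5 m^2, alpha = 0.56
Formula: RT60 = 0.161 * V / (-S * ln(1 - alpha))
Compute ln(1 - 0.56) = ln(0.44) = -0.820981
Denominator: -464.5 * -0.820981 = 381.3457
Numerator: 0.161 * 600.1 = 96.6161
RT60 = 96.6161 / 381.3457 = 0.253

0.253 s


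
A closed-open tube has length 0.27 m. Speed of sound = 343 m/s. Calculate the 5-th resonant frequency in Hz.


Given values:
  Tube type: closed-open, L = 0.27 m, c = 343 m/s, n = 5
Formula: f_n = (2n - 1) * c / (4 * L)
Compute 2n - 1 = 2*5 - 1 = 9
Compute 4 * L = 4 * 0.27 = 1.08
f = 9 * 343 / 1.08
f = 2858.33

2858.33 Hz


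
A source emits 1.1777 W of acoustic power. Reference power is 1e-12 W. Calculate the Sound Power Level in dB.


Given values:
  W = 1.1777 W
  W_ref = 1e-12 W
Formula: SWL = 10 * log10(W / W_ref)
Compute ratio: W / W_ref = 1177700000000
Compute log10: log10(1177700000000) = 12.071035
Multiply: SWL = 10 * 12.071035 = 120.71

120.71 dB


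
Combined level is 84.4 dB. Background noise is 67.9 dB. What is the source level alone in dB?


Given values:
  L_total = 84.4 dB, L_bg = 67.9 dB
Formula: L_source = 10 * log10(10^(L_total/10) - 10^(L_bg/10))
Convert to linear:
  10^(84.4/10) = 275422870.3338
  10^(67.9/10) = 6165950.0186
Difference: 275422870.3338 - 6165950.0186 = 269256920.3152
L_source = 10 * log10(269256920.3152) = 84.3

84.3 dB


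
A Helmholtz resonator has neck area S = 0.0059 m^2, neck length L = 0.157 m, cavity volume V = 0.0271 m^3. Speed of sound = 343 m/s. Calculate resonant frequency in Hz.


Given values:
  S = 0.0059 m^2, L = 0.157 m, V = 0.0271 m^3, c = 343 m/s
Formula: f = (c / (2*pi)) * sqrt(S / (V * L))
Compute V * L = 0.0271 * 0.157 = 0.0042547
Compute S / (V * L) = 0.0059 / 0.0042547 = 1.3867
Compute sqrt(1.3867) = 1.177582
Compute c / (2*pi) = 343 / 6.283185 = 54.590148
f = 54.590148 * 1.177582 = 64.28

64.28 Hz


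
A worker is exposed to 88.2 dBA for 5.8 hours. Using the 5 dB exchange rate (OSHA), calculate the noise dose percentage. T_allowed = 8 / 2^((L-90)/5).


Given values:
  L = 88.2 dBA, T = 5.8 hours
Formula: T_allowed = 8 / 2^((L - 90) / 5)
Compute exponent: (88.2 - 90) / 5 = -0.36
Compute 2^(-0.36) = 0.779165
T_allowed = 8 / 0.779165 = 10.267402 hours
Dose = (T / T_allowed) * 100
Dose = (5.8 / 10.267402) * 100 = 56.49

56.49 %


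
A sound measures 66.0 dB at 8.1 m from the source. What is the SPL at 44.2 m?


Given values:
  SPL1 = 66.0 dB, r1 = 8.1 m, r2 = 44.2 m
Formula: SPL2 = SPL1 - 20 * log10(r2 / r1)
Compute ratio: r2 / r1 = 44.2 / 8.1 = 5.4568
Compute log10: log10(5.4568) = 0.736938
Compute drop: 20 * 0.736938 = 14.7388
SPL2 = 66.0 - 14.7388 = 51.26

51.26 dB


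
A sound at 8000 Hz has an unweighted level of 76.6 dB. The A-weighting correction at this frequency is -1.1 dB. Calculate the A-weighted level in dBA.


Given values:
  SPL = 76.6 dB
  A-weighting at 8000 Hz = -1.1 dB
Formula: L_A = SPL + A_weight
L_A = 76.6 + (-1.1)
L_A = 75.5

75.5 dBA


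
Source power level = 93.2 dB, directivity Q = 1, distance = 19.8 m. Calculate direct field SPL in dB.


Given values:
  Lw = 93.2 dB, Q = 1, r = 19.8 m
Formula: SPL = Lw + 10 * log10(Q / (4 * pi * r^2))
Compute 4 * pi * r^2 = 4 * pi * 19.8^2 = 4926.5199
Compute Q / denom = 1 / 4926.5199 = 0.00020298
Compute 10 * log10(0.00020298) = -36.9255
SPL = 93.2 + (-36.9255) = 56.27

56.27 dB


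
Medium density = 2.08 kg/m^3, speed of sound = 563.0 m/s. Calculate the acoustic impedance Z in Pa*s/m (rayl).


Given values:
  rho = 2.08 kg/m^3
  c = 563.0 m/s
Formula: Z = rho * c
Z = 2.08 * 563.0
Z = 1171.04

1171.04 rayl


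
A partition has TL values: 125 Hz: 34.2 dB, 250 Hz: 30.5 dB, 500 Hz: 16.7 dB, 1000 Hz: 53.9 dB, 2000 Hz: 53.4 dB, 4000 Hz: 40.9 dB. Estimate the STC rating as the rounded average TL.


Given TL values at each frequency:
  125 Hz: 34.2 dB
  250 Hz: 30.5 dB
  500 Hz: 16.7 dB
  1000 Hz: 53.9 dB
  2000 Hz: 53.4 dB
  4000 Hz: 40.9 dB
Formula: STC ~ round(average of TL values)
Sum = 34.2 + 30.5 + 16.7 + 53.9 + 53.4 + 40.9 = 229.6
Average = 229.6 / 6 = 38.27
Rounded: 38

38


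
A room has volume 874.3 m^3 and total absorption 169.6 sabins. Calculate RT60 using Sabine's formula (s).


Given values:
  V = 874.3 m^3
  A = 169.6 sabins
Formula: RT60 = 0.161 * V / A
Numerator: 0.161 * 874.3 = 140.7623
RT60 = 140.7623 / 169.6 = 0.83

0.83 s


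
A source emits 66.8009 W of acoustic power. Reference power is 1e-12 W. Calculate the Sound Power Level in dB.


Given values:
  W = 66.8009 W
  W_ref = 1e-12 W
Formula: SWL = 10 * log10(W / W_ref)
Compute ratio: W / W_ref = 66800900000000
Compute log10: log10(66800900000000) = 13.824782
Multiply: SWL = 10 * 13.824782 = 138.25

138.25 dB


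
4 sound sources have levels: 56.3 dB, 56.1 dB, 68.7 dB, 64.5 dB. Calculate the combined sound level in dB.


Formula: L_total = 10 * log10( sum(10^(Li/10)) )
  Source 1: 10^(56.3/10) = 426579.5188
  Source 2: 10^(56.1/10) = 407380.2778
  Source 3: 10^(68.7/10) = 7413102.413
  Source 4: 10^(64.5/10) = 2818382.9313
Sum of linear values = 11065445.1409
L_total = 10 * log10(11065445.1409) = 70.44

70.44 dB


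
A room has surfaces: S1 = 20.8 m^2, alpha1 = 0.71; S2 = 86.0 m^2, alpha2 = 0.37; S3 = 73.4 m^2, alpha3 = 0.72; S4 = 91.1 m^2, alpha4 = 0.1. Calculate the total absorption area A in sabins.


Given surfaces:
  Surface 1: 20.8 * 0.71 = 14.768
  Surface 2: 86.0 * 0.37 = 31.82
  Surface 3: 73.4 * 0.72 = 52.848
  Surface 4: 91.1 * 0.1 = 9.11
Formula: A = sum(Si * alpha_i)
A = 14.768 + 31.82 + 52.848 + 9.11
A = 108.55

108.55 sabins


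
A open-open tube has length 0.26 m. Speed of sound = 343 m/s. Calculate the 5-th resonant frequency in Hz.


Given values:
  Tube type: open-open, L = 0.26 m, c = 343 m/s, n = 5
Formula: f_n = n * c / (2 * L)
Compute 2 * L = 2 * 0.26 = 0.52
f = 5 * 343 / 0.52
f = 3298.08

3298.08 Hz


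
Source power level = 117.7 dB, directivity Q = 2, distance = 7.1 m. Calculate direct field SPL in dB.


Given values:
  Lw = 117.7 dB, Q = 2, r = 7.1 m
Formula: SPL = Lw + 10 * log10(Q / (4 * pi * r^2))
Compute 4 * pi * r^2 = 4 * pi * 7.1^2 = 633.4707
Compute Q / denom = 2 / 633.4707 = 0.00315721
Compute 10 * log10(0.00315721) = -25.007
SPL = 117.7 + (-25.007) = 92.69

92.69 dB


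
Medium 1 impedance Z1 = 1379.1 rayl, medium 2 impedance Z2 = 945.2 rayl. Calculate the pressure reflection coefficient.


Given values:
  Z1 = 1379.1 rayl, Z2 = 945.2 rayl
Formula: R = (Z2 - Z1) / (Z2 + Z1)
Numerator: Z2 - Z1 = 945.2 - 1379.1 = -433.9
Denominator: Z2 + Z1 = 945.2 + 1379.1 = 2324.3
R = -433.9 / 2324.3 = -0.1867

-0.1867


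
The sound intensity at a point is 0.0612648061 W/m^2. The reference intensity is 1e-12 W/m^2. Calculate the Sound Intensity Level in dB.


Given values:
  I = 0.0612648061 W/m^2
  I_ref = 1e-12 W/m^2
Formula: SIL = 10 * log10(I / I_ref)
Compute ratio: I / I_ref = 61264806100
Compute log10: log10(61264806100) = 10.787211
Multiply: SIL = 10 * 10.787211 = 107.87

107.87 dB


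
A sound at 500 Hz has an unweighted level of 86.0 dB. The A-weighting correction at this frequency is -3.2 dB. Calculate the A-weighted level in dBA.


Given values:
  SPL = 86.0 dB
  A-weighting at 500 Hz = -3.2 dB
Formula: L_A = SPL + A_weight
L_A = 86.0 + (-3.2)
L_A = 82.8

82.8 dBA


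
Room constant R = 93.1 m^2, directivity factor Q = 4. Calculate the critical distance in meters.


Given values:
  R = 93.1 m^2, Q = 4
Formula: d_c = 0.141 * sqrt(Q * R)
Compute Q * R = 4 * 93.1 = 372.4
Compute sqrt(372.4) = 19.2977
d_c = 0.141 * 19.2977 = 2.721

2.721 m


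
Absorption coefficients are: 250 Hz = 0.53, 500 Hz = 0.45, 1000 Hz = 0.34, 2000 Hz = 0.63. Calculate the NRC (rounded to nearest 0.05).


Given values:
  a_250 = 0.53, a_500 = 0.45
  a_1000 = 0.34, a_2000 = 0.63
Formula: NRC = (a250 + a500 + a1000 + a2000) / 4
Sum = 0.53 + 0.45 + 0.34 + 0.63 = 1.95
NRC = 1.95 / 4 = 0.4875
Rounded to nearest 0.05: 0.5

0.5


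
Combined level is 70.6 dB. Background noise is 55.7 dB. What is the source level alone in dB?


Given values:
  L_total = 70.6 dB, L_bg = 55.7 dB
Formula: L_source = 10 * log10(10^(L_total/10) - 10^(L_bg/10))
Convert to linear:
  10^(70.6/10) = 11481536.215
  10^(55.7/10) = 371535.2291
Difference: 11481536.215 - 371535.2291 = 11110000.9859
L_source = 10 * log10(11110000.9859) = 70.46

70.46 dB


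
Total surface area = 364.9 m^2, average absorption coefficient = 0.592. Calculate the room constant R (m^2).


Given values:
  S = 364.9 m^2, alpha = 0.592
Formula: R = S * alpha / (1 - alpha)
Numerator: 364.9 * 0.592 = 216.0208
Denominator: 1 - 0.592 = 0.408
R = 216.0208 / 0.408 = 529.46

529.46 m^2


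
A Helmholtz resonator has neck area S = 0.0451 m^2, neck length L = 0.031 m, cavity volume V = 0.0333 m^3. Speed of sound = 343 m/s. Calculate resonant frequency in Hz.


Given values:
  S = 0.0451 m^2, L = 0.031 m, V = 0.0333 m^3, c = 343 m/s
Formula: f = (c / (2*pi)) * sqrt(S / (V * L))
Compute V * L = 0.0333 * 0.031 = 0.0010323
Compute S / (V * L) = 0.0451 / 0.0010323 = 43.6889
Compute sqrt(43.6889) = 6.609758
Compute c / (2*pi) = 343 / 6.283185 = 54.590148
f = 54.590148 * 6.609758 = 360.83

360.83 Hz


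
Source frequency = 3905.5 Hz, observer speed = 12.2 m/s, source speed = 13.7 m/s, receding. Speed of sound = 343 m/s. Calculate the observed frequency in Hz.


Given values:
  f_s = 3905.5 Hz, v_o = 12.2 m/s, v_s = 13.7 m/s
  Direction: receding
Formula: f_o = f_s * (c - v_o) / (c + v_s)
Numerator: c - v_o = 343 - 12.2 = 330.8
Denominator: c + v_s = 343 + 13.7 = 356.7
f_o = 3905.5 * 330.8 / 356.7 = 3621.92

3621.92 Hz


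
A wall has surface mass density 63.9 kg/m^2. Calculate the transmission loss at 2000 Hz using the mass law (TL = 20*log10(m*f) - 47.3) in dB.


Given values:
  m = 63.9 kg/m^2, f = 2000 Hz
Formula: TL = 20 * log10(m * f) - 47.3
Compute m * f = 63.9 * 2000 = 127800.0
Compute log10(127800.0) = 5.106531
Compute 20 * 5.106531 = 102.1306
TL = 102.1306 - 47.3 = 54.83

54.83 dB


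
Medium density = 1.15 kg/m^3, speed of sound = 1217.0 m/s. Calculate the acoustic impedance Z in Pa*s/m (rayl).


Given values:
  rho = 1.15 kg/m^3
  c = 1217.0 m/s
Formula: Z = rho * c
Z = 1.15 * 1217.0
Z = 1399.55

1399.55 rayl


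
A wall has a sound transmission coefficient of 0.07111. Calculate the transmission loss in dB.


Given values:
  tau = 0.07111
Formula: TL = 10 * log10(1 / tau)
Compute 1 / tau = 1 / 0.07111 = 14.0627
Compute log10(14.0627) = 1.148069
TL = 10 * 1.148069 = 11.48

11.48 dB


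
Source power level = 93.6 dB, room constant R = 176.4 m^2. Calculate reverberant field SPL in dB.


Given values:
  Lw = 93.6 dB, R = 176.4 m^2
Formula: SPL = Lw + 10 * log10(4 / R)
Compute 4 / R = 4 / 176.4 = 0.022676
Compute 10 * log10(0.022676) = -16.4443
SPL = 93.6 + (-16.4443) = 77.16

77.16 dB


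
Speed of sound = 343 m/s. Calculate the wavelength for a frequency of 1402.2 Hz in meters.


Given values:
  c = 343 m/s, f = 1402.2 Hz
Formula: lambda = c / f
lambda = 343 / 1402.2
lambda = 0.2446

0.2446 m


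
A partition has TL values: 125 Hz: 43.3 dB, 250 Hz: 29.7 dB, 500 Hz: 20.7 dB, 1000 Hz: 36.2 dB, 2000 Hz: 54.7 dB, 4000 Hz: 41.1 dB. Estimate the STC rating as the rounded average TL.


Given TL values at each frequency:
  125 Hz: 43.3 dB
  250 Hz: 29.7 dB
  500 Hz: 20.7 dB
  1000 Hz: 36.2 dB
  2000 Hz: 54.7 dB
  4000 Hz: 41.1 dB
Formula: STC ~ round(average of TL values)
Sum = 43.3 + 29.7 + 20.7 + 36.2 + 54.7 + 41.1 = 225.7
Average = 225.7 / 6 = 37.62
Rounded: 38

38


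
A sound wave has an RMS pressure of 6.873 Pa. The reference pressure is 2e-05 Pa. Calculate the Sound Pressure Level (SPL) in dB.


Given values:
  p = 6.873 Pa
  p_ref = 2e-05 Pa
Formula: SPL = 20 * log10(p / p_ref)
Compute ratio: p / p_ref = 6.873 / 2e-05 = 343650
Compute log10: log10(343650) = 5.536116
Multiply: SPL = 20 * 5.536116 = 110.72

110.72 dB


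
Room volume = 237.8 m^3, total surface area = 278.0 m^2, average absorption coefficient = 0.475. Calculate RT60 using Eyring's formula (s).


Given values:
  V = 237.8 m^3, S = 278.0 m^2, alpha = 0.475
Formula: RT60 = 0.161 * V / (-S * ln(1 - alpha))
Compute ln(1 - 0.475) = ln(0.525) = -0.644357
Denominator: -278.0 * -0.644357 = 179.1312
Numerator: 0.161 * 237.8 = 38.2858
RT60 = 38.2858 / 179.1312 = 0.214

0.214 s


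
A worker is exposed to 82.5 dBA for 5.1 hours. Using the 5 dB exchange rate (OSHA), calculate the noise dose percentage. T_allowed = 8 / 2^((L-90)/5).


Given values:
  L = 82.5 dBA, T = 5.1 hours
Formula: T_allowed = 8 / 2^((L - 90) / 5)
Compute exponent: (82.5 - 90) / 5 = -1.5
Compute 2^(-1.5) = 0.353553
T_allowed = 8 / 0.353553 = 22.627442 hours
Dose = (T / T_allowed) * 100
Dose = (5.1 / 22.627442) * 100 = 22.54

22.54 %


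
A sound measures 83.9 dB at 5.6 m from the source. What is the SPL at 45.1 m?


Given values:
  SPL1 = 83.9 dB, r1 = 5.6 m, r2 = 45.1 m
Formula: SPL2 = SPL1 - 20 * log10(r2 / r1)
Compute ratio: r2 / r1 = 45.1 / 5.6 = 8.0536
Compute log10: log10(8.0536) = 0.90599
Compute drop: 20 * 0.90599 = 18.1198
SPL2 = 83.9 - 18.1198 = 65.78

65.78 dB


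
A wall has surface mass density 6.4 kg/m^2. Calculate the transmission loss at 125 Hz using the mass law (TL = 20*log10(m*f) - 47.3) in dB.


Given values:
  m = 6.4 kg/m^2, f = 125 Hz
Formula: TL = 20 * log10(m * f) - 47.3
Compute m * f = 6.4 * 125 = 800.0
Compute log10(800.0) = 2.90309
Compute 20 * 2.90309 = 58.0618
TL = 58.0618 - 47.3 = 10.76

10.76 dB
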